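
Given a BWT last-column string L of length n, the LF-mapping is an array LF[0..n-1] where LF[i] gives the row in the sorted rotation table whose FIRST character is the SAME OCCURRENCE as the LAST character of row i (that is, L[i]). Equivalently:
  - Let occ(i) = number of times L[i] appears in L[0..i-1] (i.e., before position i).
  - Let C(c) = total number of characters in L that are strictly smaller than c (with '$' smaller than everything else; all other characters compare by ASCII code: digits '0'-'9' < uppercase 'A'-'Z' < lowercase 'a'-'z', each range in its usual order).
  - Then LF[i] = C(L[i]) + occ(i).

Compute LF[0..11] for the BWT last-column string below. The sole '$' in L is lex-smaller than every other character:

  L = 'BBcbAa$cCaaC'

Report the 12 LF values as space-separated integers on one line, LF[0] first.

Char counts: '$':1, 'A':1, 'B':2, 'C':2, 'a':3, 'b':1, 'c':2
C (first-col start): C('$')=0, C('A')=1, C('B')=2, C('C')=4, C('a')=6, C('b')=9, C('c')=10
L[0]='B': occ=0, LF[0]=C('B')+0=2+0=2
L[1]='B': occ=1, LF[1]=C('B')+1=2+1=3
L[2]='c': occ=0, LF[2]=C('c')+0=10+0=10
L[3]='b': occ=0, LF[3]=C('b')+0=9+0=9
L[4]='A': occ=0, LF[4]=C('A')+0=1+0=1
L[5]='a': occ=0, LF[5]=C('a')+0=6+0=6
L[6]='$': occ=0, LF[6]=C('$')+0=0+0=0
L[7]='c': occ=1, LF[7]=C('c')+1=10+1=11
L[8]='C': occ=0, LF[8]=C('C')+0=4+0=4
L[9]='a': occ=1, LF[9]=C('a')+1=6+1=7
L[10]='a': occ=2, LF[10]=C('a')+2=6+2=8
L[11]='C': occ=1, LF[11]=C('C')+1=4+1=5

Answer: 2 3 10 9 1 6 0 11 4 7 8 5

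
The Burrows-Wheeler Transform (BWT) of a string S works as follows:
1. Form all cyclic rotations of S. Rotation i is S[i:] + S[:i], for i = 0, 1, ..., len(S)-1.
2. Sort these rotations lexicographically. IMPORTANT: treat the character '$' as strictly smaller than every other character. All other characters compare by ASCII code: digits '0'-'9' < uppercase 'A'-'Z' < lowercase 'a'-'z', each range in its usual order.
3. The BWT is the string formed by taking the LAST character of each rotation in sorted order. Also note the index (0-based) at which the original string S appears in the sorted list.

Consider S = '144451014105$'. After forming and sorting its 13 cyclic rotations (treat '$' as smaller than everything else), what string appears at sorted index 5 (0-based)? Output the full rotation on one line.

Answer: 14105$1444510

Derivation:
All 13 rotations (rotation i = S[i:]+S[:i]):
  rot[0] = 144451014105$
  rot[1] = 44451014105$1
  rot[2] = 4451014105$14
  rot[3] = 451014105$144
  rot[4] = 51014105$1444
  rot[5] = 1014105$14445
  rot[6] = 014105$144451
  rot[7] = 14105$1444510
  rot[8] = 4105$14445101
  rot[9] = 105$144451014
  rot[10] = 05$1444510141
  rot[11] = 5$14445101410
  rot[12] = $144451014105
Sorted (with $ < everything):
  sorted[0] = $144451014105
  sorted[1] = 014105$144451
  sorted[2] = 05$1444510141
  sorted[3] = 1014105$14445
  sorted[4] = 105$144451014
  sorted[5] = 14105$1444510
  sorted[6] = 144451014105$
  sorted[7] = 4105$14445101
  sorted[8] = 44451014105$1
  sorted[9] = 4451014105$14
  sorted[10] = 451014105$144
  sorted[11] = 5$14445101410
  sorted[12] = 51014105$1444
sorted[5] = 14105$1444510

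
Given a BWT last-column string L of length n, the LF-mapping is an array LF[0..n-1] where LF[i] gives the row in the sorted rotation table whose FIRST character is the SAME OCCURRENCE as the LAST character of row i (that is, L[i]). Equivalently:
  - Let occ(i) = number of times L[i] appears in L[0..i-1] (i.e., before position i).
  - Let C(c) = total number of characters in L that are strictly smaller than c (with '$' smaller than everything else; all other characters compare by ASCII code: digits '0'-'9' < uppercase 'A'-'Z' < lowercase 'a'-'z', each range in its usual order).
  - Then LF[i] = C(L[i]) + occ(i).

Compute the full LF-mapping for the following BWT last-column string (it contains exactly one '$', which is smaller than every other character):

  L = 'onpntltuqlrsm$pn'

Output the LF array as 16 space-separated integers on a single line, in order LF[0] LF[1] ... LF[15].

Answer: 7 4 8 5 13 1 14 15 10 2 11 12 3 0 9 6

Derivation:
Char counts: '$':1, 'l':2, 'm':1, 'n':3, 'o':1, 'p':2, 'q':1, 'r':1, 's':1, 't':2, 'u':1
C (first-col start): C('$')=0, C('l')=1, C('m')=3, C('n')=4, C('o')=7, C('p')=8, C('q')=10, C('r')=11, C('s')=12, C('t')=13, C('u')=15
L[0]='o': occ=0, LF[0]=C('o')+0=7+0=7
L[1]='n': occ=0, LF[1]=C('n')+0=4+0=4
L[2]='p': occ=0, LF[2]=C('p')+0=8+0=8
L[3]='n': occ=1, LF[3]=C('n')+1=4+1=5
L[4]='t': occ=0, LF[4]=C('t')+0=13+0=13
L[5]='l': occ=0, LF[5]=C('l')+0=1+0=1
L[6]='t': occ=1, LF[6]=C('t')+1=13+1=14
L[7]='u': occ=0, LF[7]=C('u')+0=15+0=15
L[8]='q': occ=0, LF[8]=C('q')+0=10+0=10
L[9]='l': occ=1, LF[9]=C('l')+1=1+1=2
L[10]='r': occ=0, LF[10]=C('r')+0=11+0=11
L[11]='s': occ=0, LF[11]=C('s')+0=12+0=12
L[12]='m': occ=0, LF[12]=C('m')+0=3+0=3
L[13]='$': occ=0, LF[13]=C('$')+0=0+0=0
L[14]='p': occ=1, LF[14]=C('p')+1=8+1=9
L[15]='n': occ=2, LF[15]=C('n')+2=4+2=6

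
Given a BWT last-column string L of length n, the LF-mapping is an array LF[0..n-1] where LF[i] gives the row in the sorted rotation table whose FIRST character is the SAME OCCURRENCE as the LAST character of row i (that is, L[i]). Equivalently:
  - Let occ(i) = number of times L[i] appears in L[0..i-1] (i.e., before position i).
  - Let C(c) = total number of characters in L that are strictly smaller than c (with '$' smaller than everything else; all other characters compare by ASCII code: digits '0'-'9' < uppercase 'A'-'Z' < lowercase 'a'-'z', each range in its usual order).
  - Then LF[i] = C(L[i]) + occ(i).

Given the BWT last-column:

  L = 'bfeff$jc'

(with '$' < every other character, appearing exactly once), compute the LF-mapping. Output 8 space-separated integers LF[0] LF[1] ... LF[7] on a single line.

Answer: 1 4 3 5 6 0 7 2

Derivation:
Char counts: '$':1, 'b':1, 'c':1, 'e':1, 'f':3, 'j':1
C (first-col start): C('$')=0, C('b')=1, C('c')=2, C('e')=3, C('f')=4, C('j')=7
L[0]='b': occ=0, LF[0]=C('b')+0=1+0=1
L[1]='f': occ=0, LF[1]=C('f')+0=4+0=4
L[2]='e': occ=0, LF[2]=C('e')+0=3+0=3
L[3]='f': occ=1, LF[3]=C('f')+1=4+1=5
L[4]='f': occ=2, LF[4]=C('f')+2=4+2=6
L[5]='$': occ=0, LF[5]=C('$')+0=0+0=0
L[6]='j': occ=0, LF[6]=C('j')+0=7+0=7
L[7]='c': occ=0, LF[7]=C('c')+0=2+0=2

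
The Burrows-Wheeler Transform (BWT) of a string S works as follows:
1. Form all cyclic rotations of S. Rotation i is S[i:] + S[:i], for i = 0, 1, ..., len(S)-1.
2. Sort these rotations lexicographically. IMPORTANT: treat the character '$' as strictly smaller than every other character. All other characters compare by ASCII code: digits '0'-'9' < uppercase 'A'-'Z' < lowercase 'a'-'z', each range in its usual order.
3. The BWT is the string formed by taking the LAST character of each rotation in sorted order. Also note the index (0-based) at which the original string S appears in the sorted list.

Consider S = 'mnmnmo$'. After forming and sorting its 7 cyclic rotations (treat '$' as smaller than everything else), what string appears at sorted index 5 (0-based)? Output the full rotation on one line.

All 7 rotations (rotation i = S[i:]+S[:i]):
  rot[0] = mnmnmo$
  rot[1] = nmnmo$m
  rot[2] = mnmo$mn
  rot[3] = nmo$mnm
  rot[4] = mo$mnmn
  rot[5] = o$mnmnm
  rot[6] = $mnmnmo
Sorted (with $ < everything):
  sorted[0] = $mnmnmo
  sorted[1] = mnmnmo$
  sorted[2] = mnmo$mn
  sorted[3] = mo$mnmn
  sorted[4] = nmnmo$m
  sorted[5] = nmo$mnm
  sorted[6] = o$mnmnm
sorted[5] = nmo$mnm

Answer: nmo$mnm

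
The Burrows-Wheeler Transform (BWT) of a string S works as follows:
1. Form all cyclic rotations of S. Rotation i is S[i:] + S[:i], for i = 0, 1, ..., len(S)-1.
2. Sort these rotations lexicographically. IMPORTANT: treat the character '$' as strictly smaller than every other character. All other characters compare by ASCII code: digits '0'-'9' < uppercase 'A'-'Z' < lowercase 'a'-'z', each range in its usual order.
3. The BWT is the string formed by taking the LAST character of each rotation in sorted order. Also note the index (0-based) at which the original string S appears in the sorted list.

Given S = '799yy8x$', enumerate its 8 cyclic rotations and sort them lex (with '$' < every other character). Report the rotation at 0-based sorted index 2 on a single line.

Answer: 8x$799yy

Derivation:
All 8 rotations (rotation i = S[i:]+S[:i]):
  rot[0] = 799yy8x$
  rot[1] = 99yy8x$7
  rot[2] = 9yy8x$79
  rot[3] = yy8x$799
  rot[4] = y8x$799y
  rot[5] = 8x$799yy
  rot[6] = x$799yy8
  rot[7] = $799yy8x
Sorted (with $ < everything):
  sorted[0] = $799yy8x
  sorted[1] = 799yy8x$
  sorted[2] = 8x$799yy
  sorted[3] = 99yy8x$7
  sorted[4] = 9yy8x$79
  sorted[5] = x$799yy8
  sorted[6] = y8x$799y
  sorted[7] = yy8x$799
sorted[2] = 8x$799yy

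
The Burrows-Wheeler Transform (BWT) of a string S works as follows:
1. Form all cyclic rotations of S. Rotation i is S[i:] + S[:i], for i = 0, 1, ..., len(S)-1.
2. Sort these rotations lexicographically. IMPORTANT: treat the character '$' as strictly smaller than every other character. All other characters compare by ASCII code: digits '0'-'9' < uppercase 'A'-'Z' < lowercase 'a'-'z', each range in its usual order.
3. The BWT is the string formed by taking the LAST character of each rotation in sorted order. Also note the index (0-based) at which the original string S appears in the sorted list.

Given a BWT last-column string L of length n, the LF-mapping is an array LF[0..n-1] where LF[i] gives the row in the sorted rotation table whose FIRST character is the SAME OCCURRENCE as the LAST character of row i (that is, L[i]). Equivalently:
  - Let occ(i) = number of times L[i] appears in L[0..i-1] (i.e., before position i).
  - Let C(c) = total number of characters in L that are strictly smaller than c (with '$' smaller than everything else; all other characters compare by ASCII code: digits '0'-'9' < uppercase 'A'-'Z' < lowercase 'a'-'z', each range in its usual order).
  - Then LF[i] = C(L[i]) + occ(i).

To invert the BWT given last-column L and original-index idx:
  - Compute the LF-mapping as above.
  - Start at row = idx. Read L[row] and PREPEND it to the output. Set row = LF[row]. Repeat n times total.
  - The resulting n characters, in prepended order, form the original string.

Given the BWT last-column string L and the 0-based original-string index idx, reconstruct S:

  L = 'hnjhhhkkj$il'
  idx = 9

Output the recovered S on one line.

Answer: kjkjhhhilnh$

Derivation:
LF mapping: 1 11 6 2 3 4 8 9 7 0 5 10
Walk LF starting at row 9, prepending L[row]:
  step 1: row=9, L[9]='$', prepend. Next row=LF[9]=0
  step 2: row=0, L[0]='h', prepend. Next row=LF[0]=1
  step 3: row=1, L[1]='n', prepend. Next row=LF[1]=11
  step 4: row=11, L[11]='l', prepend. Next row=LF[11]=10
  step 5: row=10, L[10]='i', prepend. Next row=LF[10]=5
  step 6: row=5, L[5]='h', prepend. Next row=LF[5]=4
  step 7: row=4, L[4]='h', prepend. Next row=LF[4]=3
  step 8: row=3, L[3]='h', prepend. Next row=LF[3]=2
  step 9: row=2, L[2]='j', prepend. Next row=LF[2]=6
  step 10: row=6, L[6]='k', prepend. Next row=LF[6]=8
  step 11: row=8, L[8]='j', prepend. Next row=LF[8]=7
  step 12: row=7, L[7]='k', prepend. Next row=LF[7]=9
Reversed output: kjkjhhhilnh$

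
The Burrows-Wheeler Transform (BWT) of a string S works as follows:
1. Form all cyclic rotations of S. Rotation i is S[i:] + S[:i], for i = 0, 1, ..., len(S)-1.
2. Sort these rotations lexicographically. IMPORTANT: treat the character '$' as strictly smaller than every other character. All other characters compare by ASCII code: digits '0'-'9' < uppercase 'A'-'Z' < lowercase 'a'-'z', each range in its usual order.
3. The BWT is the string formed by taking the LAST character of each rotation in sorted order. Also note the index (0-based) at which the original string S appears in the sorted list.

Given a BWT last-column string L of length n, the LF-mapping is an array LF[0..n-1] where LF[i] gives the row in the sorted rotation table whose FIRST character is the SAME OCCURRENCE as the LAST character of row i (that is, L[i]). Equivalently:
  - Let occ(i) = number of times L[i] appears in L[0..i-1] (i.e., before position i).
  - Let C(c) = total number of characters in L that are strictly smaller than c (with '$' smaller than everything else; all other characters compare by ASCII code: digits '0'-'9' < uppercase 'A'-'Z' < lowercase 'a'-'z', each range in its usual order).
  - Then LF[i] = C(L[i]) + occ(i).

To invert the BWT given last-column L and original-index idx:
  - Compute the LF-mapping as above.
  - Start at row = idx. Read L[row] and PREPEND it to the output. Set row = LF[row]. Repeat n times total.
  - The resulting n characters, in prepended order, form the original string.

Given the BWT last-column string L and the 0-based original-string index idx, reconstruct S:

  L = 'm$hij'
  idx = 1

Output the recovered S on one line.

LF mapping: 4 0 1 2 3
Walk LF starting at row 1, prepending L[row]:
  step 1: row=1, L[1]='$', prepend. Next row=LF[1]=0
  step 2: row=0, L[0]='m', prepend. Next row=LF[0]=4
  step 3: row=4, L[4]='j', prepend. Next row=LF[4]=3
  step 4: row=3, L[3]='i', prepend. Next row=LF[3]=2
  step 5: row=2, L[2]='h', prepend. Next row=LF[2]=1
Reversed output: hijm$

Answer: hijm$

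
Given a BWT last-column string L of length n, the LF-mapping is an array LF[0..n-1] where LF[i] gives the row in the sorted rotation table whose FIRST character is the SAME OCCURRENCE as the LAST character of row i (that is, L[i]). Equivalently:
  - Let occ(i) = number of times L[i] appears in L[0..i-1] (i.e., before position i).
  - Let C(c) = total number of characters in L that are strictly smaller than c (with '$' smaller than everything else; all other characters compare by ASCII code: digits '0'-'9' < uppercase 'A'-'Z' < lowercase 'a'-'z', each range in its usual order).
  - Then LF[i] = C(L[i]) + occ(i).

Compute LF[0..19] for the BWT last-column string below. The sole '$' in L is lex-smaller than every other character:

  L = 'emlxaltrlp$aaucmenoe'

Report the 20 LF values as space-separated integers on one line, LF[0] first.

Answer: 5 11 8 19 1 9 17 16 10 15 0 2 3 18 4 12 6 13 14 7

Derivation:
Char counts: '$':1, 'a':3, 'c':1, 'e':3, 'l':3, 'm':2, 'n':1, 'o':1, 'p':1, 'r':1, 't':1, 'u':1, 'x':1
C (first-col start): C('$')=0, C('a')=1, C('c')=4, C('e')=5, C('l')=8, C('m')=11, C('n')=13, C('o')=14, C('p')=15, C('r')=16, C('t')=17, C('u')=18, C('x')=19
L[0]='e': occ=0, LF[0]=C('e')+0=5+0=5
L[1]='m': occ=0, LF[1]=C('m')+0=11+0=11
L[2]='l': occ=0, LF[2]=C('l')+0=8+0=8
L[3]='x': occ=0, LF[3]=C('x')+0=19+0=19
L[4]='a': occ=0, LF[4]=C('a')+0=1+0=1
L[5]='l': occ=1, LF[5]=C('l')+1=8+1=9
L[6]='t': occ=0, LF[6]=C('t')+0=17+0=17
L[7]='r': occ=0, LF[7]=C('r')+0=16+0=16
L[8]='l': occ=2, LF[8]=C('l')+2=8+2=10
L[9]='p': occ=0, LF[9]=C('p')+0=15+0=15
L[10]='$': occ=0, LF[10]=C('$')+0=0+0=0
L[11]='a': occ=1, LF[11]=C('a')+1=1+1=2
L[12]='a': occ=2, LF[12]=C('a')+2=1+2=3
L[13]='u': occ=0, LF[13]=C('u')+0=18+0=18
L[14]='c': occ=0, LF[14]=C('c')+0=4+0=4
L[15]='m': occ=1, LF[15]=C('m')+1=11+1=12
L[16]='e': occ=1, LF[16]=C('e')+1=5+1=6
L[17]='n': occ=0, LF[17]=C('n')+0=13+0=13
L[18]='o': occ=0, LF[18]=C('o')+0=14+0=14
L[19]='e': occ=2, LF[19]=C('e')+2=5+2=7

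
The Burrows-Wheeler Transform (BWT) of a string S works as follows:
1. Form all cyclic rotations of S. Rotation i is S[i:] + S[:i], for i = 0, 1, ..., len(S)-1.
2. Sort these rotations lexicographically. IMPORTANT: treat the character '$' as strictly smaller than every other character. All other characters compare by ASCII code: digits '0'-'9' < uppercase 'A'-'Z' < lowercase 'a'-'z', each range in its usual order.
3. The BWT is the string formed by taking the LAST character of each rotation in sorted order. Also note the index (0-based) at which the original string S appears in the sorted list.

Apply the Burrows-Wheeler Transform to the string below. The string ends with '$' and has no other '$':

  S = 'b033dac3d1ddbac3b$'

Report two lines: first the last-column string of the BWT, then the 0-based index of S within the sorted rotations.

All 18 rotations (rotation i = S[i:]+S[:i]):
  rot[0] = b033dac3d1ddbac3b$
  rot[1] = 033dac3d1ddbac3b$b
  rot[2] = 33dac3d1ddbac3b$b0
  rot[3] = 3dac3d1ddbac3b$b03
  rot[4] = dac3d1ddbac3b$b033
  rot[5] = ac3d1ddbac3b$b033d
  rot[6] = c3d1ddbac3b$b033da
  rot[7] = 3d1ddbac3b$b033dac
  rot[8] = d1ddbac3b$b033dac3
  rot[9] = 1ddbac3b$b033dac3d
  rot[10] = ddbac3b$b033dac3d1
  rot[11] = dbac3b$b033dac3d1d
  rot[12] = bac3b$b033dac3d1dd
  rot[13] = ac3b$b033dac3d1ddb
  rot[14] = c3b$b033dac3d1ddba
  rot[15] = 3b$b033dac3d1ddbac
  rot[16] = b$b033dac3d1ddbac3
  rot[17] = $b033dac3d1ddbac3b
Sorted (with $ < everything):
  sorted[0] = $b033dac3d1ddbac3b  (last char: 'b')
  sorted[1] = 033dac3d1ddbac3b$b  (last char: 'b')
  sorted[2] = 1ddbac3b$b033dac3d  (last char: 'd')
  sorted[3] = 33dac3d1ddbac3b$b0  (last char: '0')
  sorted[4] = 3b$b033dac3d1ddbac  (last char: 'c')
  sorted[5] = 3d1ddbac3b$b033dac  (last char: 'c')
  sorted[6] = 3dac3d1ddbac3b$b03  (last char: '3')
  sorted[7] = ac3b$b033dac3d1ddb  (last char: 'b')
  sorted[8] = ac3d1ddbac3b$b033d  (last char: 'd')
  sorted[9] = b$b033dac3d1ddbac3  (last char: '3')
  sorted[10] = b033dac3d1ddbac3b$  (last char: '$')
  sorted[11] = bac3b$b033dac3d1dd  (last char: 'd')
  sorted[12] = c3b$b033dac3d1ddba  (last char: 'a')
  sorted[13] = c3d1ddbac3b$b033da  (last char: 'a')
  sorted[14] = d1ddbac3b$b033dac3  (last char: '3')
  sorted[15] = dac3d1ddbac3b$b033  (last char: '3')
  sorted[16] = dbac3b$b033dac3d1d  (last char: 'd')
  sorted[17] = ddbac3b$b033dac3d1  (last char: '1')
Last column: bbd0cc3bd3$daa33d1
Original string S is at sorted index 10

Answer: bbd0cc3bd3$daa33d1
10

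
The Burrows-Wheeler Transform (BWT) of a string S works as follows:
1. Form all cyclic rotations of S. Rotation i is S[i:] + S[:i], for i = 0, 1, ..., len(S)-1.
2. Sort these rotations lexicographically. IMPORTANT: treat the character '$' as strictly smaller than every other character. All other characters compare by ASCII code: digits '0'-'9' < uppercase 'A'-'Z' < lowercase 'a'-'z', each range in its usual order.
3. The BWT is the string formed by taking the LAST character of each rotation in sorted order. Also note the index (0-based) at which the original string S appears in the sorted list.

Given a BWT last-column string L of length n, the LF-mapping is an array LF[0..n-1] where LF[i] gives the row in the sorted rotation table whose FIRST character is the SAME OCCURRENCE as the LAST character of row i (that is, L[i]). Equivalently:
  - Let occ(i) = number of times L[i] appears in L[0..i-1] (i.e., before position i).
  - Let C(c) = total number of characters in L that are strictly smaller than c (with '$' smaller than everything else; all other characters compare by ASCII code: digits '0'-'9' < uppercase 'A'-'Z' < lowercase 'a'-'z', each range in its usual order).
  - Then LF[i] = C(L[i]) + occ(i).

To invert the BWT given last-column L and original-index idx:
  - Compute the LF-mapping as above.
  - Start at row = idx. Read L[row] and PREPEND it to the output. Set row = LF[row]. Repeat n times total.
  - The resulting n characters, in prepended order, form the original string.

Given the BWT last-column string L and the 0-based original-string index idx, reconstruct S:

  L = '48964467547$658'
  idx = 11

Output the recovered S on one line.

Answer: 77645658944684$

Derivation:
LF mapping: 1 12 14 7 2 3 8 10 5 4 11 0 9 6 13
Walk LF starting at row 11, prepending L[row]:
  step 1: row=11, L[11]='$', prepend. Next row=LF[11]=0
  step 2: row=0, L[0]='4', prepend. Next row=LF[0]=1
  step 3: row=1, L[1]='8', prepend. Next row=LF[1]=12
  step 4: row=12, L[12]='6', prepend. Next row=LF[12]=9
  step 5: row=9, L[9]='4', prepend. Next row=LF[9]=4
  step 6: row=4, L[4]='4', prepend. Next row=LF[4]=2
  step 7: row=2, L[2]='9', prepend. Next row=LF[2]=14
  step 8: row=14, L[14]='8', prepend. Next row=LF[14]=13
  step 9: row=13, L[13]='5', prepend. Next row=LF[13]=6
  step 10: row=6, L[6]='6', prepend. Next row=LF[6]=8
  step 11: row=8, L[8]='5', prepend. Next row=LF[8]=5
  step 12: row=5, L[5]='4', prepend. Next row=LF[5]=3
  step 13: row=3, L[3]='6', prepend. Next row=LF[3]=7
  step 14: row=7, L[7]='7', prepend. Next row=LF[7]=10
  step 15: row=10, L[10]='7', prepend. Next row=LF[10]=11
Reversed output: 77645658944684$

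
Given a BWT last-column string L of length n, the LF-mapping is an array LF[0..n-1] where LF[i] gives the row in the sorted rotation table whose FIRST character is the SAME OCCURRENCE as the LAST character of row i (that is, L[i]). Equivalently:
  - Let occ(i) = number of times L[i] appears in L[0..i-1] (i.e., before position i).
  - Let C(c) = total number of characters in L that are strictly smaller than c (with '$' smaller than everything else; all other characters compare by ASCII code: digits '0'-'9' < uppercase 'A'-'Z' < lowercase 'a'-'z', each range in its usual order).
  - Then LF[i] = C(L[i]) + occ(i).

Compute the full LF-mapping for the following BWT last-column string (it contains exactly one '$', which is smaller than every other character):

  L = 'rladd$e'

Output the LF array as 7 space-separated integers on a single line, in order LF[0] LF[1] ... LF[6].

Answer: 6 5 1 2 3 0 4

Derivation:
Char counts: '$':1, 'a':1, 'd':2, 'e':1, 'l':1, 'r':1
C (first-col start): C('$')=0, C('a')=1, C('d')=2, C('e')=4, C('l')=5, C('r')=6
L[0]='r': occ=0, LF[0]=C('r')+0=6+0=6
L[1]='l': occ=0, LF[1]=C('l')+0=5+0=5
L[2]='a': occ=0, LF[2]=C('a')+0=1+0=1
L[3]='d': occ=0, LF[3]=C('d')+0=2+0=2
L[4]='d': occ=1, LF[4]=C('d')+1=2+1=3
L[5]='$': occ=0, LF[5]=C('$')+0=0+0=0
L[6]='e': occ=0, LF[6]=C('e')+0=4+0=4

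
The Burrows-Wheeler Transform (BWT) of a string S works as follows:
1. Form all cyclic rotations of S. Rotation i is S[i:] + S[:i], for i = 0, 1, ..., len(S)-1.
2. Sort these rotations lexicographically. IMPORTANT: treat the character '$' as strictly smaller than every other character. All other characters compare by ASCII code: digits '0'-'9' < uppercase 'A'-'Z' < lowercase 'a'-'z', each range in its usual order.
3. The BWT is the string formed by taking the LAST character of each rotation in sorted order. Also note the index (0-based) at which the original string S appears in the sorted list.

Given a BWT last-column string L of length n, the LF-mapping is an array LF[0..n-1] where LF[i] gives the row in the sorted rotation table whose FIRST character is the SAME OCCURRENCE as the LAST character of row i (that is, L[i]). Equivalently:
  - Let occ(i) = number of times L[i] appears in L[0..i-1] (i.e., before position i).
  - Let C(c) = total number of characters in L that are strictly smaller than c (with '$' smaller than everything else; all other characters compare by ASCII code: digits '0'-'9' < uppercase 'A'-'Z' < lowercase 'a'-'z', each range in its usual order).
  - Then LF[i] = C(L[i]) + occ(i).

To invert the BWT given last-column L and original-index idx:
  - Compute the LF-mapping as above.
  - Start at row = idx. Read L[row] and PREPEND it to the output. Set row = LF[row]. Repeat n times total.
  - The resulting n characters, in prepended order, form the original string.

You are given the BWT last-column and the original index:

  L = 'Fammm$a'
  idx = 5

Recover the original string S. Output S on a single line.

LF mapping: 1 2 4 5 6 0 3
Walk LF starting at row 5, prepending L[row]:
  step 1: row=5, L[5]='$', prepend. Next row=LF[5]=0
  step 2: row=0, L[0]='F', prepend. Next row=LF[0]=1
  step 3: row=1, L[1]='a', prepend. Next row=LF[1]=2
  step 4: row=2, L[2]='m', prepend. Next row=LF[2]=4
  step 5: row=4, L[4]='m', prepend. Next row=LF[4]=6
  step 6: row=6, L[6]='a', prepend. Next row=LF[6]=3
  step 7: row=3, L[3]='m', prepend. Next row=LF[3]=5
Reversed output: mammaF$

Answer: mammaF$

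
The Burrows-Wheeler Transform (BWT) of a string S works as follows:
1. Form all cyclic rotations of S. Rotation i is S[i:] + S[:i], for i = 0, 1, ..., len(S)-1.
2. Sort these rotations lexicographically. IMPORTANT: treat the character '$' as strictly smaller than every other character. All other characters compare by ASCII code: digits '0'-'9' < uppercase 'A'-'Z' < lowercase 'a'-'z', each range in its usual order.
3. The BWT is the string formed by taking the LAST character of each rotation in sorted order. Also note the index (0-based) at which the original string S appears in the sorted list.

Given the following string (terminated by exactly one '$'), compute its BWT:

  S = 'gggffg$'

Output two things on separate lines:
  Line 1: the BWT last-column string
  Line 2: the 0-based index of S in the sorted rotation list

Answer: ggffgg$
6

Derivation:
All 7 rotations (rotation i = S[i:]+S[:i]):
  rot[0] = gggffg$
  rot[1] = ggffg$g
  rot[2] = gffg$gg
  rot[3] = ffg$ggg
  rot[4] = fg$gggf
  rot[5] = g$gggff
  rot[6] = $gggffg
Sorted (with $ < everything):
  sorted[0] = $gggffg  (last char: 'g')
  sorted[1] = ffg$ggg  (last char: 'g')
  sorted[2] = fg$gggf  (last char: 'f')
  sorted[3] = g$gggff  (last char: 'f')
  sorted[4] = gffg$gg  (last char: 'g')
  sorted[5] = ggffg$g  (last char: 'g')
  sorted[6] = gggffg$  (last char: '$')
Last column: ggffgg$
Original string S is at sorted index 6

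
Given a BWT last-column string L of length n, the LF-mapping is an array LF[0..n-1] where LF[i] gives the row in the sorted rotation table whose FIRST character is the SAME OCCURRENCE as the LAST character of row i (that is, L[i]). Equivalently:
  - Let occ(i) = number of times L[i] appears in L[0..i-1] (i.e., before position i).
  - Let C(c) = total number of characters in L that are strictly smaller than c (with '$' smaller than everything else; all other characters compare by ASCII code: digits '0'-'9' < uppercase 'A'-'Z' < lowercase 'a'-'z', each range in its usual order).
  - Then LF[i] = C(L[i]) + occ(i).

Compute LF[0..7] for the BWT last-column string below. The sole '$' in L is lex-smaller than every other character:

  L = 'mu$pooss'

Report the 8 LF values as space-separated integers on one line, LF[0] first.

Answer: 1 7 0 4 2 3 5 6

Derivation:
Char counts: '$':1, 'm':1, 'o':2, 'p':1, 's':2, 'u':1
C (first-col start): C('$')=0, C('m')=1, C('o')=2, C('p')=4, C('s')=5, C('u')=7
L[0]='m': occ=0, LF[0]=C('m')+0=1+0=1
L[1]='u': occ=0, LF[1]=C('u')+0=7+0=7
L[2]='$': occ=0, LF[2]=C('$')+0=0+0=0
L[3]='p': occ=0, LF[3]=C('p')+0=4+0=4
L[4]='o': occ=0, LF[4]=C('o')+0=2+0=2
L[5]='o': occ=1, LF[5]=C('o')+1=2+1=3
L[6]='s': occ=0, LF[6]=C('s')+0=5+0=5
L[7]='s': occ=1, LF[7]=C('s')+1=5+1=6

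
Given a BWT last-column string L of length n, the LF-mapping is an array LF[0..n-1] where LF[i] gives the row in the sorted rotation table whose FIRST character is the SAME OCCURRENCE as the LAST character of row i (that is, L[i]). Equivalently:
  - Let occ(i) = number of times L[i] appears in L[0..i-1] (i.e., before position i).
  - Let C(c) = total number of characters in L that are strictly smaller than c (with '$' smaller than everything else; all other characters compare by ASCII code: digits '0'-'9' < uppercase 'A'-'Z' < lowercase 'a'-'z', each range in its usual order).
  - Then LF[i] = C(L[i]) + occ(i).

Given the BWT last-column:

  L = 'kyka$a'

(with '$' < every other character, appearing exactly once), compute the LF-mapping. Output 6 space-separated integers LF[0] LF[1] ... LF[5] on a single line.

Answer: 3 5 4 1 0 2

Derivation:
Char counts: '$':1, 'a':2, 'k':2, 'y':1
C (first-col start): C('$')=0, C('a')=1, C('k')=3, C('y')=5
L[0]='k': occ=0, LF[0]=C('k')+0=3+0=3
L[1]='y': occ=0, LF[1]=C('y')+0=5+0=5
L[2]='k': occ=1, LF[2]=C('k')+1=3+1=4
L[3]='a': occ=0, LF[3]=C('a')+0=1+0=1
L[4]='$': occ=0, LF[4]=C('$')+0=0+0=0
L[5]='a': occ=1, LF[5]=C('a')+1=1+1=2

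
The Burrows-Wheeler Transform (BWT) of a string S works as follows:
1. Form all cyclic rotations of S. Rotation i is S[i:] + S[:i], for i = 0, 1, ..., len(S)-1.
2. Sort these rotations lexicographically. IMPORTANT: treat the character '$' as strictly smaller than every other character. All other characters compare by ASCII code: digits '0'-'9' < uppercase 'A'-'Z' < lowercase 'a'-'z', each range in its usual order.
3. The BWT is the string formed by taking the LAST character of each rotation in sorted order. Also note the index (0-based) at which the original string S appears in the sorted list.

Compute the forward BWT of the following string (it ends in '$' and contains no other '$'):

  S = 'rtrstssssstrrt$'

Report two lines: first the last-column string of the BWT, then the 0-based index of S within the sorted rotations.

Answer: tttr$tssssrrsrs
4

Derivation:
All 15 rotations (rotation i = S[i:]+S[:i]):
  rot[0] = rtrstssssstrrt$
  rot[1] = trstssssstrrt$r
  rot[2] = rstssssstrrt$rt
  rot[3] = stssssstrrt$rtr
  rot[4] = tssssstrrt$rtrs
  rot[5] = ssssstrrt$rtrst
  rot[6] = sssstrrt$rtrsts
  rot[7] = ssstrrt$rtrstss
  rot[8] = sstrrt$rtrstsss
  rot[9] = strrt$rtrstssss
  rot[10] = trrt$rtrstsssss
  rot[11] = rrt$rtrstssssst
  rot[12] = rt$rtrstssssstr
  rot[13] = t$rtrstssssstrr
  rot[14] = $rtrstssssstrrt
Sorted (with $ < everything):
  sorted[0] = $rtrstssssstrrt  (last char: 't')
  sorted[1] = rrt$rtrstssssst  (last char: 't')
  sorted[2] = rstssssstrrt$rt  (last char: 't')
  sorted[3] = rt$rtrstssssstr  (last char: 'r')
  sorted[4] = rtrstssssstrrt$  (last char: '$')
  sorted[5] = ssssstrrt$rtrst  (last char: 't')
  sorted[6] = sssstrrt$rtrsts  (last char: 's')
  sorted[7] = ssstrrt$rtrstss  (last char: 's')
  sorted[8] = sstrrt$rtrstsss  (last char: 's')
  sorted[9] = strrt$rtrstssss  (last char: 's')
  sorted[10] = stssssstrrt$rtr  (last char: 'r')
  sorted[11] = t$rtrstssssstrr  (last char: 'r')
  sorted[12] = trrt$rtrstsssss  (last char: 's')
  sorted[13] = trstssssstrrt$r  (last char: 'r')
  sorted[14] = tssssstrrt$rtrs  (last char: 's')
Last column: tttr$tssssrrsrs
Original string S is at sorted index 4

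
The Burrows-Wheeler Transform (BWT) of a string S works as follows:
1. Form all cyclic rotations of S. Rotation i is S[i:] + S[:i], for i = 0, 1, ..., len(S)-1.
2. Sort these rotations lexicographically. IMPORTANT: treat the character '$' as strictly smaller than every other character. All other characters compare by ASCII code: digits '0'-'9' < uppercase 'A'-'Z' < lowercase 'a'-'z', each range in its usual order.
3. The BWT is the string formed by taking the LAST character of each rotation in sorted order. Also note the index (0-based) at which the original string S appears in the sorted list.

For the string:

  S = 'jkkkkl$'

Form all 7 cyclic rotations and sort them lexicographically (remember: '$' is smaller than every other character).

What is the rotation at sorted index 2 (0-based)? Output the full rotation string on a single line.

All 7 rotations (rotation i = S[i:]+S[:i]):
  rot[0] = jkkkkl$
  rot[1] = kkkkl$j
  rot[2] = kkkl$jk
  rot[3] = kkl$jkk
  rot[4] = kl$jkkk
  rot[5] = l$jkkkk
  rot[6] = $jkkkkl
Sorted (with $ < everything):
  sorted[0] = $jkkkkl
  sorted[1] = jkkkkl$
  sorted[2] = kkkkl$j
  sorted[3] = kkkl$jk
  sorted[4] = kkl$jkk
  sorted[5] = kl$jkkk
  sorted[6] = l$jkkkk
sorted[2] = kkkkl$j

Answer: kkkkl$j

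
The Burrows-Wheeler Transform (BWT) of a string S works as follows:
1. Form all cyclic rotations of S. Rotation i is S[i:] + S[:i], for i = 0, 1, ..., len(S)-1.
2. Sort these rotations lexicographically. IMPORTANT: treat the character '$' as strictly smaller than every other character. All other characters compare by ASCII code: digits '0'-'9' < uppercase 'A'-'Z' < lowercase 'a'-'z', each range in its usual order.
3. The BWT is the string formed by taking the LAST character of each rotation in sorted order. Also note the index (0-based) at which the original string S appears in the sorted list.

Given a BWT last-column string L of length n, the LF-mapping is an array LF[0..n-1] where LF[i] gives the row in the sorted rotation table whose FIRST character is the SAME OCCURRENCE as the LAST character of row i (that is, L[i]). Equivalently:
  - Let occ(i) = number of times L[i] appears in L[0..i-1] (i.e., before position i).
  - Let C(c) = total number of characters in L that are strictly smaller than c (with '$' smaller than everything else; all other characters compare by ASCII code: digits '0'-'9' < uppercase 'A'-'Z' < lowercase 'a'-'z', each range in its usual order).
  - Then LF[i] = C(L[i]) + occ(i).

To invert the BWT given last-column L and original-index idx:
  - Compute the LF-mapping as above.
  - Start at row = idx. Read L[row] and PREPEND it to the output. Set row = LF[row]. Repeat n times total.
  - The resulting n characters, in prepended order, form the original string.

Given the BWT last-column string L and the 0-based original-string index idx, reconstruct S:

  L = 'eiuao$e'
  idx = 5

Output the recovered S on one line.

LF mapping: 2 4 6 1 5 0 3
Walk LF starting at row 5, prepending L[row]:
  step 1: row=5, L[5]='$', prepend. Next row=LF[5]=0
  step 2: row=0, L[0]='e', prepend. Next row=LF[0]=2
  step 3: row=2, L[2]='u', prepend. Next row=LF[2]=6
  step 4: row=6, L[6]='e', prepend. Next row=LF[6]=3
  step 5: row=3, L[3]='a', prepend. Next row=LF[3]=1
  step 6: row=1, L[1]='i', prepend. Next row=LF[1]=4
  step 7: row=4, L[4]='o', prepend. Next row=LF[4]=5
Reversed output: oiaeue$

Answer: oiaeue$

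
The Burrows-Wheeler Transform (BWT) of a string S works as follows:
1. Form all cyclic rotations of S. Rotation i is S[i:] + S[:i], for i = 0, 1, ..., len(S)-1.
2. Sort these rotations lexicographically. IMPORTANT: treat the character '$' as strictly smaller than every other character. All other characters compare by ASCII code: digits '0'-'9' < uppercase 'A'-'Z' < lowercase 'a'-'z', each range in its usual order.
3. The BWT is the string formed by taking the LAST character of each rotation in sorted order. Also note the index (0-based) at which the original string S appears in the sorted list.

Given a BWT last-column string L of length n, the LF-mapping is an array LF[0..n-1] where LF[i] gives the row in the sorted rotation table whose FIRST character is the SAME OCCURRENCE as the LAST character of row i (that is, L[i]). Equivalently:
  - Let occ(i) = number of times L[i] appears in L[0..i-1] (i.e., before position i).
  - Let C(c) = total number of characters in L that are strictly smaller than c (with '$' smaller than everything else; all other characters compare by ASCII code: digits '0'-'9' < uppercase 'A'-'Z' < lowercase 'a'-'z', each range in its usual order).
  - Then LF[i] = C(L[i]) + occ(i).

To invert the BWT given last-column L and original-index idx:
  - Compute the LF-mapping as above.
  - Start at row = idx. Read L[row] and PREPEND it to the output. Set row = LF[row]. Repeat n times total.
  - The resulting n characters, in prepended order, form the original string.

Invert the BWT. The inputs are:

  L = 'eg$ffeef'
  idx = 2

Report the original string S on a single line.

Answer: effefge$

Derivation:
LF mapping: 1 7 0 4 5 2 3 6
Walk LF starting at row 2, prepending L[row]:
  step 1: row=2, L[2]='$', prepend. Next row=LF[2]=0
  step 2: row=0, L[0]='e', prepend. Next row=LF[0]=1
  step 3: row=1, L[1]='g', prepend. Next row=LF[1]=7
  step 4: row=7, L[7]='f', prepend. Next row=LF[7]=6
  step 5: row=6, L[6]='e', prepend. Next row=LF[6]=3
  step 6: row=3, L[3]='f', prepend. Next row=LF[3]=4
  step 7: row=4, L[4]='f', prepend. Next row=LF[4]=5
  step 8: row=5, L[5]='e', prepend. Next row=LF[5]=2
Reversed output: effefge$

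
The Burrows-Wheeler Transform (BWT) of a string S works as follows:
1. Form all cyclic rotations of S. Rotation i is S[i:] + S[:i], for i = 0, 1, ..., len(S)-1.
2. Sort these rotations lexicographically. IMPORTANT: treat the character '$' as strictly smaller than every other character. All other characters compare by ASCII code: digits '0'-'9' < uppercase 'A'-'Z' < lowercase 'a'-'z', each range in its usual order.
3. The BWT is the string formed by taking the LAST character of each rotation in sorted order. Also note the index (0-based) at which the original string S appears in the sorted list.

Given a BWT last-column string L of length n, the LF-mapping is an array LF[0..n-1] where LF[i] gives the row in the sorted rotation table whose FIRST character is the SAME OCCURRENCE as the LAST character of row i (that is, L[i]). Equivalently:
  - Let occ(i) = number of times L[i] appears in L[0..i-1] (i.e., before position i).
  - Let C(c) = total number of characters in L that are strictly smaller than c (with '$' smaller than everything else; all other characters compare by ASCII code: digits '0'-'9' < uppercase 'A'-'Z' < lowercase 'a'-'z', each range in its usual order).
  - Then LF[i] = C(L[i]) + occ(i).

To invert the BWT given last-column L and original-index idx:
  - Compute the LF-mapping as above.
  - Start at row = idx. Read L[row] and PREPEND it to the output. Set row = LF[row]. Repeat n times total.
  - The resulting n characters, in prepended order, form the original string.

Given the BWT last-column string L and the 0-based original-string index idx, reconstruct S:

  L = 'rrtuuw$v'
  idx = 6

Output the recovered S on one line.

Answer: vwuutrr$

Derivation:
LF mapping: 1 2 3 4 5 7 0 6
Walk LF starting at row 6, prepending L[row]:
  step 1: row=6, L[6]='$', prepend. Next row=LF[6]=0
  step 2: row=0, L[0]='r', prepend. Next row=LF[0]=1
  step 3: row=1, L[1]='r', prepend. Next row=LF[1]=2
  step 4: row=2, L[2]='t', prepend. Next row=LF[2]=3
  step 5: row=3, L[3]='u', prepend. Next row=LF[3]=4
  step 6: row=4, L[4]='u', prepend. Next row=LF[4]=5
  step 7: row=5, L[5]='w', prepend. Next row=LF[5]=7
  step 8: row=7, L[7]='v', prepend. Next row=LF[7]=6
Reversed output: vwuutrr$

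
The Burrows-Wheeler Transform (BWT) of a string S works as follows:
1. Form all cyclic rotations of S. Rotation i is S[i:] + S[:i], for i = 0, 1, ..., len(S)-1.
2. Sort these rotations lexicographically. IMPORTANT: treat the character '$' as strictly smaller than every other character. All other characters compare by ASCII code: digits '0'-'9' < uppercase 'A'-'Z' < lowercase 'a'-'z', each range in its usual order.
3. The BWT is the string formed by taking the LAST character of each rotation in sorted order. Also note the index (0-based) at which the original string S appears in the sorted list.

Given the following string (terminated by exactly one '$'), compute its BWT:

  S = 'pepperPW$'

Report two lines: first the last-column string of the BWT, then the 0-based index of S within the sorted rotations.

All 9 rotations (rotation i = S[i:]+S[:i]):
  rot[0] = pepperPW$
  rot[1] = epperPW$p
  rot[2] = pperPW$pe
  rot[3] = perPW$pep
  rot[4] = erPW$pepp
  rot[5] = rPW$peppe
  rot[6] = PW$pepper
  rot[7] = W$pepperP
  rot[8] = $pepperPW
Sorted (with $ < everything):
  sorted[0] = $pepperPW  (last char: 'W')
  sorted[1] = PW$pepper  (last char: 'r')
  sorted[2] = W$pepperP  (last char: 'P')
  sorted[3] = epperPW$p  (last char: 'p')
  sorted[4] = erPW$pepp  (last char: 'p')
  sorted[5] = pepperPW$  (last char: '$')
  sorted[6] = perPW$pep  (last char: 'p')
  sorted[7] = pperPW$pe  (last char: 'e')
  sorted[8] = rPW$peppe  (last char: 'e')
Last column: WrPpp$pee
Original string S is at sorted index 5

Answer: WrPpp$pee
5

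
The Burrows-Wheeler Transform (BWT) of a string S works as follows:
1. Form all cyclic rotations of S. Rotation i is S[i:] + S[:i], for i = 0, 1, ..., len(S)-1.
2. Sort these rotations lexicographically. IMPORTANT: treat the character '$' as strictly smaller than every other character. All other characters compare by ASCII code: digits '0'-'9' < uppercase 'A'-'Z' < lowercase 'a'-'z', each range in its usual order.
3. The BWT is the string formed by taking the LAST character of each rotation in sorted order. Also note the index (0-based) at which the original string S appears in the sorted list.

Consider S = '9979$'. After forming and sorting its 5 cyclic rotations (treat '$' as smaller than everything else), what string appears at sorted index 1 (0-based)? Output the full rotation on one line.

All 5 rotations (rotation i = S[i:]+S[:i]):
  rot[0] = 9979$
  rot[1] = 979$9
  rot[2] = 79$99
  rot[3] = 9$997
  rot[4] = $9979
Sorted (with $ < everything):
  sorted[0] = $9979
  sorted[1] = 79$99
  sorted[2] = 9$997
  sorted[3] = 979$9
  sorted[4] = 9979$
sorted[1] = 79$99

Answer: 79$99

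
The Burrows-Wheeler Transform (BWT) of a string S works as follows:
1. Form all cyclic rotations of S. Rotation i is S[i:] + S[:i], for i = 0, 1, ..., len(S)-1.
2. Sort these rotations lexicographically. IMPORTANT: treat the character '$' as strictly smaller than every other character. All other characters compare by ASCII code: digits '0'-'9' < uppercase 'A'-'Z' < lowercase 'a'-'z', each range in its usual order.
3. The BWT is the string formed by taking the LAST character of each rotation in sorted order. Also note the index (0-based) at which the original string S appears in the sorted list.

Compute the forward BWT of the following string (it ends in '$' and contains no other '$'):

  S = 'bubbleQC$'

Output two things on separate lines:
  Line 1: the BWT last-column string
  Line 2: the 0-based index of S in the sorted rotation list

Answer: CQeub$lbb
5

Derivation:
All 9 rotations (rotation i = S[i:]+S[:i]):
  rot[0] = bubbleQC$
  rot[1] = ubbleQC$b
  rot[2] = bbleQC$bu
  rot[3] = bleQC$bub
  rot[4] = leQC$bubb
  rot[5] = eQC$bubbl
  rot[6] = QC$bubble
  rot[7] = C$bubbleQ
  rot[8] = $bubbleQC
Sorted (with $ < everything):
  sorted[0] = $bubbleQC  (last char: 'C')
  sorted[1] = C$bubbleQ  (last char: 'Q')
  sorted[2] = QC$bubble  (last char: 'e')
  sorted[3] = bbleQC$bu  (last char: 'u')
  sorted[4] = bleQC$bub  (last char: 'b')
  sorted[5] = bubbleQC$  (last char: '$')
  sorted[6] = eQC$bubbl  (last char: 'l')
  sorted[7] = leQC$bubb  (last char: 'b')
  sorted[8] = ubbleQC$b  (last char: 'b')
Last column: CQeub$lbb
Original string S is at sorted index 5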